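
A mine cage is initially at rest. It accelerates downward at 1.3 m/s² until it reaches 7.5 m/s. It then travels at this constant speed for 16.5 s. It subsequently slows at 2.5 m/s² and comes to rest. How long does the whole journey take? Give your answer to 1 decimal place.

Phase 1 (accelerating): v₀ = 0 m/s, a = 1.3 m/s².
v = v₀ + at → t = (7.5 − 0) / 1.3 = 5.77 s
v² = v₀² + 2aΔx → Δx = (7.5² − 0²)/(2·1.3) = 21.6 m

Phase 2 (constant speed): v₀ = 7.50 m/s, a = 0 m/s².
v = v₀ + at = 7.50 + (0)(16.5) = 7.50 m/s
Δx = v₀t + ½at² = 7.50·16.5 + 0.5·0·16.5² = 124 m

Phase 3 (decelerating): v₀ = 7.50 m/s, a = -2.5 m/s².
v = v₀ + at → t = (0 − 7.50) / -2.5 = 3.00 s
v² = v₀² + 2aΔx → Δx = (0² − 7.50²)/(2·-2.5) = 11.2 m
Total time = 5.77 + 16.5 + 3.00 = 25.3 s

25.3 s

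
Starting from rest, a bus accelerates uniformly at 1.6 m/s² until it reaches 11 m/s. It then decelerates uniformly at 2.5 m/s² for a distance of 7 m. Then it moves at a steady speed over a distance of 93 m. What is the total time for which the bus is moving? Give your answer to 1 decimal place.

Phase 1 (accelerating): v₀ = 0 m/s, a = 1.6 m/s².
v = v₀ + at → t = (11 − 0) / 1.6 = 6.88 s
v² = v₀² + 2aΔx → Δx = (11² − 0²)/(2·1.6) = 37.8 m

Phase 2 (decelerating): v₀ = 11.0 m/s, a = -2.5 m/s².
v² = v₀² + 2aΔx = 11.0² + 2·-2.5·7 = 86.0 → v = 9.27 m/s
t = (v − v₀)/a = (9.27 − 11.0)/-2.5 = 0.691 s

Phase 3 (constant speed): v₀ = 9.27 m/s, a = 0 m/s².
Constant speed: t = d/v = 93/9.27 = 10.0 s
Total time = 6.88 + 0.691 + 10.0 = 17.6 s

17.6 s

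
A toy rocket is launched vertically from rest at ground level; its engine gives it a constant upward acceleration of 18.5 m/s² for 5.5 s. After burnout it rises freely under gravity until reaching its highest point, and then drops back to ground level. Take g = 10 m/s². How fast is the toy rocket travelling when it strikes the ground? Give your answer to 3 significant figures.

Phase 1 (powered ascent): v₀ = 0 m/s, a = 18.5 m/s².
v = v₀ + at = 0 + (18.5)(5.5) = 102 m/s
Δx = v₀t + ½at² = 0·5.5 + 0.5·18.5·5.5² = 280 m

Phase 2 (coasting upward): v₀ = 102 m/s, a = -10 m/s².
v = v₀ + at → t = (0 − 102) / -10 = 10.2 s
v² = v₀² + 2aΔx → Δx = (0² − 102²)/(2·-10) = 518 m

Phase 3 (free fall): v₀ = 0 m/s, a = -10 m/s².
Falls 797 m from rest: t = √(2·797/10) = 12.6 s; v = g·t = 126 m/s.
Impact speed = 126 m/s

126 m/s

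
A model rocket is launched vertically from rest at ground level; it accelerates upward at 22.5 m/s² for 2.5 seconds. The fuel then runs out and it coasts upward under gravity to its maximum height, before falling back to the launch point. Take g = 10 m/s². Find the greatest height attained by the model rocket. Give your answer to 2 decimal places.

Phase 1 (powered ascent): v₀ = 0 m/s, a = 22.5 m/s².
v = v₀ + at = 0 + (22.5)(2.5) = 56.2 m/s
Δx = v₀t + ½at² = 0·2.5 + 0.5·22.5·2.5² = 70.3 m

Phase 2 (coasting upward): v₀ = 56.2 m/s, a = -10 m/s².
v = v₀ + at → t = (0 − 56.2) / -10 = 5.62 s
v² = v₀² + 2aΔx → Δx = (0² − 56.2²)/(2·-10) = 158 m
Maximum height = 70.3 + 158 = 229 m

228.52 m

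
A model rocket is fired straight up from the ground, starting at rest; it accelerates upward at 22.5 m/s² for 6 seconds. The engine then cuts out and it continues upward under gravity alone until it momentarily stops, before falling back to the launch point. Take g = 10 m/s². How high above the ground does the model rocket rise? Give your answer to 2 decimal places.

1316.25 m

Phase 1 (powered ascent): v₀ = 0 m/s, a = 22.5 m/s².
v = v₀ + at = 0 + (22.5)(6) = 135 m/s
Δx = v₀t + ½at² = 0·6 + 0.5·22.5·6² = 405 m

Phase 2 (coasting upward): v₀ = 135 m/s, a = -10 m/s².
v = v₀ + at → t = (0 − 135) / -10 = 13.5 s
v² = v₀² + 2aΔx → Δx = (0² − 135²)/(2·-10) = 911 m
Maximum height = 405 + 911 = 1320 m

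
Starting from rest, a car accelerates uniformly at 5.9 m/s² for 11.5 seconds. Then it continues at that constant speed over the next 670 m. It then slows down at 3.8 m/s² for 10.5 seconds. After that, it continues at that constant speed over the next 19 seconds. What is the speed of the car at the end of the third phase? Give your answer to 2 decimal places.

Phase 1 (accelerating): v₀ = 0 m/s, a = 5.9 m/s².
v = v₀ + at = 0 + (5.9)(11.5) = 67.9 m/s
Δx = v₀t + ½at² = 0·11.5 + 0.5·5.9·11.5² = 390 m

Phase 2 (constant speed): v₀ = 67.9 m/s, a = 0 m/s².
Constant speed: t = d/v = 670/67.9 = 9.87 s

Phase 3 (decelerating): v₀ = 67.9 m/s, a = -3.8 m/s².
v = v₀ + at = 67.9 + (-3.8)(10.5) = 28.0 m/s
Δx = v₀t + ½at² = 67.9·10.5 + 0.5·-3.8·10.5² = 503 m
Speed at end of phase 3 = 28.0 m/s

27.95 m/s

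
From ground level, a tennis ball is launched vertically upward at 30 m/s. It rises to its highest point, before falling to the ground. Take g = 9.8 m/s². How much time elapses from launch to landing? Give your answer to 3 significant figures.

6.12 s

Phase 1 (rising): v₀ = 30.0 m/s, a = -9.8 m/s².
v = v₀ + at → t = (0 − 30.0) / -9.8 = 3.06 s
v² = v₀² + 2aΔx → Δx = (0² − 30.0²)/(2·-9.8) = 45.9 m

Phase 2 (falling): v₀ = 0 m/s, a = -9.8 m/s².
Falls 45.9 m from rest: t = √(2·45.9/9.8) = 3.06 s; v = g·t = 30.0 m/s.
Total time = 3.06 + 3.06 = 6.12 s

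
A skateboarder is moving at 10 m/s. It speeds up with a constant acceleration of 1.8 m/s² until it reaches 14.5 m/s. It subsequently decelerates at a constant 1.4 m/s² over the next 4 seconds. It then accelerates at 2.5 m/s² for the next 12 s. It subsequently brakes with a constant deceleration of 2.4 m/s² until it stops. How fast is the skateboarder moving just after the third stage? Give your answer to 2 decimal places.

38.90 m/s

Phase 1 (accelerating): v₀ = 10.0 m/s, a = 1.8 m/s².
v = v₀ + at → t = (14.5 − 10.0) / 1.8 = 2.50 s
v² = v₀² + 2aΔx → Δx = (14.5² − 10.0²)/(2·1.8) = 30.6 m

Phase 2 (decelerating): v₀ = 14.5 m/s, a = -1.4 m/s².
v = v₀ + at = 14.5 + (-1.4)(4) = 8.90 m/s
Δx = v₀t + ½at² = 14.5·4 + 0.5·-1.4·4² = 46.8 m

Phase 3 (accelerating): v₀ = 8.90 m/s, a = 2.5 m/s².
v = v₀ + at = 8.90 + (2.5)(12) = 38.9 m/s
Δx = v₀t + ½at² = 8.90·12 + 0.5·2.5·12² = 287 m
Speed at end of phase 3 = 38.9 m/s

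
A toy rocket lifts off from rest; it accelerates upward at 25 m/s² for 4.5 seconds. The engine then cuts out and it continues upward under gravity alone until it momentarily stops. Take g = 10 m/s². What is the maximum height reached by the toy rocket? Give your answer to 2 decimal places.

885.94 m

Phase 1 (powered ascent): v₀ = 0 m/s, a = 25 m/s².
v = v₀ + at = 0 + (25)(4.5) = 112 m/s
Δx = v₀t + ½at² = 0·4.5 + 0.5·25·4.5² = 253 m

Phase 2 (coasting upward): v₀ = 112 m/s, a = -10 m/s².
v = v₀ + at → t = (0 − 112) / -10 = 11.2 s
v² = v₀² + 2aΔx → Δx = (0² − 112²)/(2·-10) = 633 m
Maximum height = 253 + 633 = 886 m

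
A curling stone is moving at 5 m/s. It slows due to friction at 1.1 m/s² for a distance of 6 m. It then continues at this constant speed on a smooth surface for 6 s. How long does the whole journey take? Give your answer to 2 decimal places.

Phase 1 (decelerating): v₀ = 5.00 m/s, a = -1.1 m/s².
v² = v₀² + 2aΔx = 5.00² + 2·-1.1·6 = 11.8 → v = 3.44 m/s
t = (v − v₀)/a = (3.44 − 5.00)/-1.1 = 1.42 s

Phase 2 (constant speed): v₀ = 3.44 m/s, a = 0 m/s².
v = v₀ + at = 3.44 + (0)(6) = 3.44 m/s
Δx = v₀t + ½at² = 3.44·6 + 0.5·0·6² = 20.6 m
Total time = 1.42 + 6.00 = 7.42 s

7.42 s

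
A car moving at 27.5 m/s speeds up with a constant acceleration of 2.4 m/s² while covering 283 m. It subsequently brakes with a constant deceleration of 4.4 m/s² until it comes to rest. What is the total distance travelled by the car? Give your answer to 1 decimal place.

523.3 m

Phase 1 (accelerating): v₀ = 27.5 m/s, a = 2.4 m/s².
v² = v₀² + 2aΔx = 27.5² + 2·2.4·283 = 2110 → v = 46.0 m/s
t = (v − v₀)/a = (46.0 − 27.5)/2.4 = 7.70 s

Phase 2 (decelerating): v₀ = 46.0 m/s, a = -4.4 m/s².
v = v₀ + at → t = (0 − 46.0) / -4.4 = 10.5 s
v² = v₀² + 2aΔx → Δx = (0² − 46.0²)/(2·-4.4) = 240 m
Total distance = 283 + 240 = 523 m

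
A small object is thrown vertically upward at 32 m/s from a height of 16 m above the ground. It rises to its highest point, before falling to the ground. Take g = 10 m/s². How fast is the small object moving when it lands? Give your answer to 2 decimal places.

Phase 1 (rising): v₀ = 32.0 m/s, a = -10 m/s².
v = v₀ + at → t = (0 − 32.0) / -10 = 3.20 s
v² = v₀² + 2aΔx → Δx = (0² − 32.0²)/(2·-10) = 51.2 m

Phase 2 (falling): v₀ = 0 m/s, a = -10 m/s².
Falls 67.2 m from rest: t = √(2·67.2/10) = 3.67 s; v = g·t = 36.7 m/s.
Final speed = 36.7 m/s

36.66 m/s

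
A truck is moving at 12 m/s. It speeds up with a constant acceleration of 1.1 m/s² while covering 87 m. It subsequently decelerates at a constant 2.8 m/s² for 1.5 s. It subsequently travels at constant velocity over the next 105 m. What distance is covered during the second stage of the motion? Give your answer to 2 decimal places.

Phase 1 (accelerating): v₀ = 12.0 m/s, a = 1.1 m/s².
v² = v₀² + 2aΔx = 12.0² + 2·1.1·87 = 335 → v = 18.3 m/s
t = (v − v₀)/a = (18.3 − 12.0)/1.1 = 5.74 s

Phase 2 (decelerating): v₀ = 18.3 m/s, a = -2.8 m/s².
v = v₀ + at = 18.3 + (-2.8)(1.5) = 14.1 m/s
Δx = v₀t + ½at² = 18.3·1.5 + 0.5·-2.8·1.5² = 24.3 m
Distance in phase 2 = 24.3 m

24.32 m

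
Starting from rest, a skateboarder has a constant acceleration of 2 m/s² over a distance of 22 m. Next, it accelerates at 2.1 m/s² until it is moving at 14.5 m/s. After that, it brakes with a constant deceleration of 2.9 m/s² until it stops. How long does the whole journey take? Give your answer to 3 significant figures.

Phase 1 (accelerating): v₀ = 0 m/s, a = 2 m/s².
v² = v₀² + 2aΔx = 0² + 2·2·22 = 88.0 → v = 9.38 m/s
t = (v − v₀)/a = (9.38 − 0)/2 = 4.69 s

Phase 2 (accelerating): v₀ = 9.38 m/s, a = 2.1 m/s².
v = v₀ + at → t = (14.5 − 9.38) / 2.1 = 2.44 s
v² = v₀² + 2aΔx → Δx = (14.5² − 9.38²)/(2·2.1) = 29.1 m

Phase 3 (decelerating): v₀ = 14.5 m/s, a = -2.9 m/s².
v = v₀ + at → t = (0 − 14.5) / -2.9 = 5.00 s
v² = v₀² + 2aΔx → Δx = (0² − 14.5²)/(2·-2.9) = 36.2 m
Total time = 4.69 + 2.44 + 5.00 = 12.1 s

12.1 s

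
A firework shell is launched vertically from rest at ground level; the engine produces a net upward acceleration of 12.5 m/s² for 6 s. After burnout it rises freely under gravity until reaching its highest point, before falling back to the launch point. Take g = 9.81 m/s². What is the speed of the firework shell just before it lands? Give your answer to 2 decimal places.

100.20 m/s

Phase 1 (powered ascent): v₀ = 0 m/s, a = 12.5 m/s².
v = v₀ + at = 0 + (12.5)(6) = 75.0 m/s
Δx = v₀t + ½at² = 0·6 + 0.5·12.5·6² = 225 m

Phase 2 (coasting upward): v₀ = 75.0 m/s, a = -9.81 m/s².
v = v₀ + at → t = (0 − 75.0) / -9.81 = 7.65 s
v² = v₀² + 2aΔx → Δx = (0² − 75.0²)/(2·-9.81) = 287 m

Phase 3 (free fall): v₀ = 0 m/s, a = -9.81 m/s².
Falls 512 m from rest: t = √(2·512/9.81) = 10.2 s; v = g·t = 100 m/s.
Impact speed = 100 m/s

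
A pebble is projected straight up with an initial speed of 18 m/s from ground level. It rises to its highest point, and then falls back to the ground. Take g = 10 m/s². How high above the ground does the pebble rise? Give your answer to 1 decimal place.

Phase 1 (rising): v₀ = 18.0 m/s, a = -10 m/s².
v = v₀ + at → t = (0 − 18.0) / -10 = 1.80 s
v² = v₀² + 2aΔx → Δx = (0² − 18.0²)/(2·-10) = 16.2 m
Maximum height = 16.2 m

16.2 m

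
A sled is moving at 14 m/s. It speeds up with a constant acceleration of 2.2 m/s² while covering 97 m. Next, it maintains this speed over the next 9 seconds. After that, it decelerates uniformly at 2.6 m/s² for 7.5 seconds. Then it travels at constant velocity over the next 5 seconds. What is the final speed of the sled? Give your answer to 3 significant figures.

Phase 1 (accelerating): v₀ = 14.0 m/s, a = 2.2 m/s².
v² = v₀² + 2aΔx = 14.0² + 2·2.2·97 = 623 → v = 25.0 m/s
t = (v − v₀)/a = (25.0 − 14.0)/2.2 = 4.98 s

Phase 2 (constant speed): v₀ = 25.0 m/s, a = 0 m/s².
v = v₀ + at = 25.0 + (0)(9) = 25.0 m/s
Δx = v₀t + ½at² = 25.0·9 + 0.5·0·9² = 225 m

Phase 3 (decelerating): v₀ = 25.0 m/s, a = -2.6 m/s².
v = v₀ + at = 25.0 + (-2.6)(7.5) = 5.46 m/s
Δx = v₀t + ½at² = 25.0·7.5 + 0.5·-2.6·7.5² = 114 m

Phase 4 (constant speed): v₀ = 5.46 m/s, a = 0 m/s².
v = v₀ + at = 5.46 + (0)(5) = 5.46 m/s
Δx = v₀t + ½at² = 5.46·5 + 0.5·0·5² = 27.3 m
Final speed = 5.46 m/s

5.46 m/s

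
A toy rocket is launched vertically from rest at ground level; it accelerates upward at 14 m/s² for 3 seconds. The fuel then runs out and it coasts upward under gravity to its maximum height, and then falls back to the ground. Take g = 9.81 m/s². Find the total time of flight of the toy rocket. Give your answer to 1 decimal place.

12.9 s

Phase 1 (powered ascent): v₀ = 0 m/s, a = 14 m/s².
v = v₀ + at = 0 + (14)(3) = 42.0 m/s
Δx = v₀t + ½at² = 0·3 + 0.5·14·3² = 63.0 m

Phase 2 (coasting upward): v₀ = 42.0 m/s, a = -9.81 m/s².
v = v₀ + at → t = (0 − 42.0) / -9.81 = 4.28 s
v² = v₀² + 2aΔx → Δx = (0² − 42.0²)/(2·-9.81) = 89.9 m

Phase 3 (free fall): v₀ = 0 m/s, a = -9.81 m/s².
Falls 153 m from rest: t = √(2·153/9.81) = 5.58 s; v = g·t = 54.8 m/s.
Total time = 3.00 + 4.28 + 5.58 = 12.9 s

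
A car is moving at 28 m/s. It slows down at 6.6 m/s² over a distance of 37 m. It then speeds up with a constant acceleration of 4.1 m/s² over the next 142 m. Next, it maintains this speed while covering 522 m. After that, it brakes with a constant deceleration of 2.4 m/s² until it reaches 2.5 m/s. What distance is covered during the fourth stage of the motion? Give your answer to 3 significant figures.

Phase 1 (decelerating): v₀ = 28.0 m/s, a = -6.6 m/s².
v² = v₀² + 2aΔx = 28.0² + 2·-6.6·37 = 296 → v = 17.2 m/s
t = (v − v₀)/a = (17.2 − 28.0)/-6.6 = 1.64 s

Phase 2 (accelerating): v₀ = 17.2 m/s, a = 4.1 m/s².
v² = v₀² + 2aΔx = 17.2² + 2·4.1·142 = 1460 → v = 38.2 m/s
t = (v − v₀)/a = (38.2 − 17.2)/4.1 = 5.13 s

Phase 3 (constant speed): v₀ = 38.2 m/s, a = 0 m/s².
Constant speed: t = d/v = 522/38.2 = 13.7 s

Phase 4 (decelerating): v₀ = 38.2 m/s, a = -2.4 m/s².
v = v₀ + at → t = (2.5 − 38.2) / -2.4 = 14.9 s
v² = v₀² + 2aΔx → Δx = (2.5² − 38.2²)/(2·-2.4) = 303 m
Distance in phase 4 = 303 m

303 m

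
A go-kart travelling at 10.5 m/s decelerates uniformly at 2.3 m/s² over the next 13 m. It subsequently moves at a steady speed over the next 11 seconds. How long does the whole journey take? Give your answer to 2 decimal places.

Phase 1 (decelerating): v₀ = 10.5 m/s, a = -2.3 m/s².
v² = v₀² + 2aΔx = 10.5² + 2·-2.3·13 = 50.5 → v = 7.10 m/s
t = (v − v₀)/a = (7.10 − 10.5)/-2.3 = 1.48 s

Phase 2 (constant speed): v₀ = 7.10 m/s, a = 0 m/s².
v = v₀ + at = 7.10 + (0)(11) = 7.10 m/s
Δx = v₀t + ½at² = 7.10·11 + 0.5·0·11² = 78.1 m
Total time = 1.48 + 11.0 = 12.5 s

12.48 s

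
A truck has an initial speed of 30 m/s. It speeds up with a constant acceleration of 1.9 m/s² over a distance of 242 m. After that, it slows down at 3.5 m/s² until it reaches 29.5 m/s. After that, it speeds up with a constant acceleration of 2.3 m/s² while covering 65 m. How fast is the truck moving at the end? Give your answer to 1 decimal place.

Phase 1 (accelerating): v₀ = 30.0 m/s, a = 1.9 m/s².
v² = v₀² + 2aΔx = 30.0² + 2·1.9·242 = 1820 → v = 42.7 m/s
t = (v − v₀)/a = (42.7 − 30.0)/1.9 = 6.66 s

Phase 2 (decelerating): v₀ = 42.7 m/s, a = -3.5 m/s².
v = v₀ + at → t = (29.5 − 42.7) / -3.5 = 3.76 s
v² = v₀² + 2aΔx → Δx = (29.5² − 42.7²)/(2·-3.5) = 136 m

Phase 3 (accelerating): v₀ = 29.5 m/s, a = 2.3 m/s².
v² = v₀² + 2aΔx = 29.5² + 2·2.3·65 = 1170 → v = 34.2 m/s
t = (v − v₀)/a = (34.2 − 29.5)/2.3 = 2.04 s
Final speed = 34.2 m/s

34.2 m/s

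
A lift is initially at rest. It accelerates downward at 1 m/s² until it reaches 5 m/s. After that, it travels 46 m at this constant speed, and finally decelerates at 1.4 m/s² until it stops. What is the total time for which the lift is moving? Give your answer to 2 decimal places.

Phase 1 (accelerating): v₀ = 0 m/s, a = 1 m/s².
v = v₀ + at → t = (5 − 0) / 1 = 5.00 s
v² = v₀² + 2aΔx → Δx = (5² − 0²)/(2·1) = 12.5 m

Phase 2 (constant speed): v₀ = 5.00 m/s, a = 0 m/s².
Constant speed: t = d/v = 46/5.00 = 9.20 s

Phase 3 (decelerating): v₀ = 5.00 m/s, a = -1.4 m/s².
v = v₀ + at → t = (0 − 5.00) / -1.4 = 3.57 s
v² = v₀² + 2aΔx → Δx = (0² − 5.00²)/(2·-1.4) = 8.93 m
Total time = 5.00 + 9.20 + 3.57 = 17.8 s

17.77 s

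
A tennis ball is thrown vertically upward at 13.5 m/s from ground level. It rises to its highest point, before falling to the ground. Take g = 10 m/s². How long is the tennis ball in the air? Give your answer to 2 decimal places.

2.70 s

Phase 1 (rising): v₀ = 13.5 m/s, a = -10 m/s².
v = v₀ + at → t = (0 − 13.5) / -10 = 1.35 s
v² = v₀² + 2aΔx → Δx = (0² − 13.5²)/(2·-10) = 9.11 m

Phase 2 (falling): v₀ = 0 m/s, a = -10 m/s².
Falls 9.11 m from rest: t = √(2·9.11/10) = 1.35 s; v = g·t = 13.5 m/s.
Total time = 1.35 + 1.35 = 2.70 s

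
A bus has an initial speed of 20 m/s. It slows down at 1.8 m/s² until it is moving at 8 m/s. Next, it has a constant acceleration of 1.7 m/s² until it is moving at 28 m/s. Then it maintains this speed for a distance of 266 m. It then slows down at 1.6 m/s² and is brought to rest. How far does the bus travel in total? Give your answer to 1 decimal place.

816.1 m

Phase 1 (decelerating): v₀ = 20.0 m/s, a = -1.8 m/s².
v = v₀ + at → t = (8 − 20.0) / -1.8 = 6.67 s
v² = v₀² + 2aΔx → Δx = (8² − 20.0²)/(2·-1.8) = 93.3 m

Phase 2 (accelerating): v₀ = 8.00 m/s, a = 1.7 m/s².
v = v₀ + at → t = (28 − 8.00) / 1.7 = 11.8 s
v² = v₀² + 2aΔx → Δx = (28² − 8.00²)/(2·1.7) = 212 m

Phase 3 (constant speed): v₀ = 28.0 m/s, a = 0 m/s².
Constant speed: t = d/v = 266/28.0 = 9.50 s

Phase 4 (decelerating): v₀ = 28.0 m/s, a = -1.6 m/s².
v = v₀ + at → t = (0 − 28.0) / -1.6 = 17.5 s
v² = v₀² + 2aΔx → Δx = (0² − 28.0²)/(2·-1.6) = 245 m
Total distance = 93.3 + 212 + 266 + 245 = 816 m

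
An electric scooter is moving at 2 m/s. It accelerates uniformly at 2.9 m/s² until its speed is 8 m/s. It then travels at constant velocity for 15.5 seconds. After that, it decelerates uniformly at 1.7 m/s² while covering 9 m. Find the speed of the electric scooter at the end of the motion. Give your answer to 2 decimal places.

5.78 m/s

Phase 1 (accelerating): v₀ = 2.00 m/s, a = 2.9 m/s².
v = v₀ + at → t = (8 − 2.00) / 2.9 = 2.07 s
v² = v₀² + 2aΔx → Δx = (8² − 2.00²)/(2·2.9) = 10.3 m

Phase 2 (constant speed): v₀ = 8.00 m/s, a = 0 m/s².
v = v₀ + at = 8.00 + (0)(15.5) = 8.00 m/s
Δx = v₀t + ½at² = 8.00·15.5 + 0.5·0·15.5² = 124 m

Phase 3 (decelerating): v₀ = 8.00 m/s, a = -1.7 m/s².
v² = v₀² + 2aΔx = 8.00² + 2·-1.7·9 = 33.4 → v = 5.78 m/s
t = (v − v₀)/a = (5.78 − 8.00)/-1.7 = 1.31 s
Final speed = 5.78 m/s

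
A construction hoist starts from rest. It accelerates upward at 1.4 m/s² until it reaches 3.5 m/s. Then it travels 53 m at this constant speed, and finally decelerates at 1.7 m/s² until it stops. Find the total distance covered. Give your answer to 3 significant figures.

61.0 m

Phase 1 (accelerating): v₀ = 0 m/s, a = 1.4 m/s².
v = v₀ + at → t = (3.5 − 0) / 1.4 = 2.50 s
v² = v₀² + 2aΔx → Δx = (3.5² − 0²)/(2·1.4) = 4.38 m

Phase 2 (constant speed): v₀ = 3.50 m/s, a = 0 m/s².
Constant speed: t = d/v = 53/3.50 = 15.1 s

Phase 3 (decelerating): v₀ = 3.50 m/s, a = -1.7 m/s².
v = v₀ + at → t = (0 − 3.50) / -1.7 = 2.06 s
v² = v₀² + 2aΔx → Δx = (0² − 3.50²)/(2·-1.7) = 3.60 m
Total distance = 4.38 + 53.0 + 3.60 = 61.0 m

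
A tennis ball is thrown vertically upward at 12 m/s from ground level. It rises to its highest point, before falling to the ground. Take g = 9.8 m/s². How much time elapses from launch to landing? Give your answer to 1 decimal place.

Phase 1 (rising): v₀ = 12.0 m/s, a = -9.8 m/s².
v = v₀ + at → t = (0 − 12.0) / -9.8 = 1.22 s
v² = v₀² + 2aΔx → Δx = (0² − 12.0²)/(2·-9.8) = 7.35 m

Phase 2 (falling): v₀ = 0 m/s, a = -9.8 m/s².
Falls 7.35 m from rest: t = √(2·7.35/9.8) = 1.22 s; v = g·t = 12.0 m/s.
Total time = 1.22 + 1.22 = 2.45 s

2.4 s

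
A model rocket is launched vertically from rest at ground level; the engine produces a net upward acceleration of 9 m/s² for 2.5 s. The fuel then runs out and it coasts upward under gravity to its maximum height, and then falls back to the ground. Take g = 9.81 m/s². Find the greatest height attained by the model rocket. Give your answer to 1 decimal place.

Phase 1 (powered ascent): v₀ = 0 m/s, a = 9 m/s².
v = v₀ + at = 0 + (9)(2.5) = 22.5 m/s
Δx = v₀t + ½at² = 0·2.5 + 0.5·9·2.5² = 28.1 m

Phase 2 (coasting upward): v₀ = 22.5 m/s, a = -9.81 m/s².
v = v₀ + at → t = (0 − 22.5) / -9.81 = 2.29 s
v² = v₀² + 2aΔx → Δx = (0² − 22.5²)/(2·-9.81) = 25.8 m
Maximum height = 28.1 + 25.8 = 53.9 m

53.9 m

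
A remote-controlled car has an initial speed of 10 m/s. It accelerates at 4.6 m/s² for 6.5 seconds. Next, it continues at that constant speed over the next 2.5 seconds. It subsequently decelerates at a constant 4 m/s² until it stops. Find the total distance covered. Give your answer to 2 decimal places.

Phase 1 (accelerating): v₀ = 10.0 m/s, a = 4.6 m/s².
v = v₀ + at = 10.0 + (4.6)(6.5) = 39.9 m/s
Δx = v₀t + ½at² = 10.0·6.5 + 0.5·4.6·6.5² = 162 m

Phase 2 (constant speed): v₀ = 39.9 m/s, a = 0 m/s².
v = v₀ + at = 39.9 + (0)(2.5) = 39.9 m/s
Δx = v₀t + ½at² = 39.9·2.5 + 0.5·0·2.5² = 99.8 m

Phase 3 (decelerating): v₀ = 39.9 m/s, a = -4 m/s².
v = v₀ + at → t = (0 − 39.9) / -4 = 9.97 s
v² = v₀² + 2aΔx → Δx = (0² − 39.9²)/(2·-4) = 199 m
Total distance = 162 + 99.8 + 199 = 461 m

460.93 m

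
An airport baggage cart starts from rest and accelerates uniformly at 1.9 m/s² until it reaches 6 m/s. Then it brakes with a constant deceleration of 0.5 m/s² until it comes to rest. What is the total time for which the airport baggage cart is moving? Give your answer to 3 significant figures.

Phase 1 (accelerating): v₀ = 0 m/s, a = 1.9 m/s².
v = v₀ + at → t = (6 − 0) / 1.9 = 3.16 s
v² = v₀² + 2aΔx → Δx = (6² − 0²)/(2·1.9) = 9.47 m

Phase 2 (decelerating): v₀ = 6.00 m/s, a = -0.5 m/s².
v = v₀ + at → t = (0 − 6.00) / -0.5 = 12.0 s
v² = v₀² + 2aΔx → Δx = (0² − 6.00²)/(2·-0.5) = 36.0 m
Total time = 3.16 + 12.0 = 15.2 s

15.2 s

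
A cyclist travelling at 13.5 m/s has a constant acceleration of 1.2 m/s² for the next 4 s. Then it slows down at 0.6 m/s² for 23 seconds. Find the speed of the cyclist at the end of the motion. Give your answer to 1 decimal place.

4.5 m/s

Phase 1 (accelerating): v₀ = 13.5 m/s, a = 1.2 m/s².
v = v₀ + at = 13.5 + (1.2)(4) = 18.3 m/s
Δx = v₀t + ½at² = 13.5·4 + 0.5·1.2·4² = 63.6 m

Phase 2 (decelerating): v₀ = 18.3 m/s, a = -0.6 m/s².
v = v₀ + at = 18.3 + (-0.6)(23) = 4.50 m/s
Δx = v₀t + ½at² = 18.3·23 + 0.5·-0.6·23² = 262 m
Final speed = 4.50 m/s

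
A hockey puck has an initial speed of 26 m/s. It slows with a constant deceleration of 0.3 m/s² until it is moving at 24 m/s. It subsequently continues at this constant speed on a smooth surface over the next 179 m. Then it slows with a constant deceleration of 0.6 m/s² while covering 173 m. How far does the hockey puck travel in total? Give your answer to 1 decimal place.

Phase 1 (decelerating): v₀ = 26.0 m/s, a = -0.3 m/s².
v = v₀ + at → t = (24 − 26.0) / -0.3 = 6.67 s
v² = v₀² + 2aΔx → Δx = (24² − 26.0²)/(2·-0.3) = 167 m

Phase 2 (constant speed): v₀ = 24.0 m/s, a = 0 m/s².
Constant speed: t = d/v = 179/24.0 = 7.46 s

Phase 3 (decelerating): v₀ = 24.0 m/s, a = -0.6 m/s².
v² = v₀² + 2aΔx = 24.0² + 2·-0.6·173 = 368 → v = 19.2 m/s
t = (v − v₀)/a = (19.2 − 24.0)/-0.6 = 8.01 s
Total distance = 167 + 179 + 173 = 519 m

518.7 m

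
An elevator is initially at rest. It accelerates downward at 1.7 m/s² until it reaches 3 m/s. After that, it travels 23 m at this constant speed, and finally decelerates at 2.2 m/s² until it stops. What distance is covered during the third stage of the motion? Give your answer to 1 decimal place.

Phase 1 (accelerating): v₀ = 0 m/s, a = 1.7 m/s².
v = v₀ + at → t = (3 − 0) / 1.7 = 1.76 s
v² = v₀² + 2aΔx → Δx = (3² − 0²)/(2·1.7) = 2.65 m

Phase 2 (constant speed): v₀ = 3.00 m/s, a = 0 m/s².
Constant speed: t = d/v = 23/3.00 = 7.67 s

Phase 3 (decelerating): v₀ = 3.00 m/s, a = -2.2 m/s².
v = v₀ + at → t = (0 − 3.00) / -2.2 = 1.36 s
v² = v₀² + 2aΔx → Δx = (0² − 3.00²)/(2·-2.2) = 2.05 m
Distance in phase 3 = 2.05 m

2.0 m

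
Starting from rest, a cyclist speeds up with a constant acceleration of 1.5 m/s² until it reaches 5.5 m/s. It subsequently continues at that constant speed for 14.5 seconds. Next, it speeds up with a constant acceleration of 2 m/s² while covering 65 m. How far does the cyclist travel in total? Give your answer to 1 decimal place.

Phase 1 (accelerating): v₀ = 0 m/s, a = 1.5 m/s².
v = v₀ + at → t = (5.5 − 0) / 1.5 = 3.67 s
v² = v₀² + 2aΔx → Δx = (5.5² − 0²)/(2·1.5) = 10.1 m

Phase 2 (constant speed): v₀ = 5.50 m/s, a = 0 m/s².
v = v₀ + at = 5.50 + (0)(14.5) = 5.50 m/s
Δx = v₀t + ½at² = 5.50·14.5 + 0.5·0·14.5² = 79.8 m

Phase 3 (accelerating): v₀ = 5.50 m/s, a = 2 m/s².
v² = v₀² + 2aΔx = 5.50² + 2·2·65 = 290 → v = 17.0 m/s
t = (v − v₀)/a = (17.0 − 5.50)/2 = 5.77 s
Total distance = 10.1 + 79.8 + 65.0 = 155 m

154.8 m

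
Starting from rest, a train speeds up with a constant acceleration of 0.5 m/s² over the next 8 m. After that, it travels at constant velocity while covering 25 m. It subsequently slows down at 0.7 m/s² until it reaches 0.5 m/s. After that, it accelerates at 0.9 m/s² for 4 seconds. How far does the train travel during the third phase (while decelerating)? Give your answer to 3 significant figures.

Phase 1 (accelerating): v₀ = 0 m/s, a = 0.5 m/s².
v² = v₀² + 2aΔx = 0² + 2·0.5·8 = 8.00 → v = 2.83 m/s
t = (v − v₀)/a = (2.83 − 0)/0.5 = 5.66 s

Phase 2 (constant speed): v₀ = 2.83 m/s, a = 0 m/s².
Constant speed: t = d/v = 25/2.83 = 8.84 s

Phase 3 (decelerating): v₀ = 2.83 m/s, a = -0.7 m/s².
v = v₀ + at → t = (0.5 − 2.83) / -0.7 = 3.33 s
v² = v₀² + 2aΔx → Δx = (0.5² − 2.83²)/(2·-0.7) = 5.54 m
Distance in phase 3 = 5.54 m

5.54 m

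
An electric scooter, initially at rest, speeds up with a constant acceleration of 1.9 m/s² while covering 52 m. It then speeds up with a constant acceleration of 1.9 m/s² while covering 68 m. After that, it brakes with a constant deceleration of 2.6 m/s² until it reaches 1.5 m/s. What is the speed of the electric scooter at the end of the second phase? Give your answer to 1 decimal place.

21.4 m/s

Phase 1 (accelerating): v₀ = 0 m/s, a = 1.9 m/s².
v² = v₀² + 2aΔx = 0² + 2·1.9·52 = 198 → v = 14.1 m/s
t = (v − v₀)/a = (14.1 − 0)/1.9 = 7.40 s

Phase 2 (accelerating): v₀ = 14.1 m/s, a = 1.9 m/s².
v² = v₀² + 2aΔx = 14.1² + 2·1.9·68 = 456 → v = 21.4 m/s
t = (v − v₀)/a = (21.4 − 14.1)/1.9 = 3.84 s
Speed at end of phase 2 = 21.4 m/s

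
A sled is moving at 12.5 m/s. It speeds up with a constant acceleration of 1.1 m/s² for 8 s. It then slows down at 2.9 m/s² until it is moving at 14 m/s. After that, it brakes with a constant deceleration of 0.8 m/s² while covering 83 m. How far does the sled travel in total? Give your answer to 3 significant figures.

263 m

Phase 1 (accelerating): v₀ = 12.5 m/s, a = 1.1 m/s².
v = v₀ + at = 12.5 + (1.1)(8) = 21.3 m/s
Δx = v₀t + ½at² = 12.5·8 + 0.5·1.1·8² = 135 m

Phase 2 (decelerating): v₀ = 21.3 m/s, a = -2.9 m/s².
v = v₀ + at → t = (14 − 21.3) / -2.9 = 2.52 s
v² = v₀² + 2aΔx → Δx = (14² − 21.3²)/(2·-2.9) = 44.4 m

Phase 3 (decelerating): v₀ = 14.0 m/s, a = -0.8 m/s².
v² = v₀² + 2aΔx = 14.0² + 2·-0.8·83 = 63.2 → v = 7.95 m/s
t = (v − v₀)/a = (7.95 − 14.0)/-0.8 = 7.56 s
Total distance = 135 + 44.4 + 83.0 = 263 m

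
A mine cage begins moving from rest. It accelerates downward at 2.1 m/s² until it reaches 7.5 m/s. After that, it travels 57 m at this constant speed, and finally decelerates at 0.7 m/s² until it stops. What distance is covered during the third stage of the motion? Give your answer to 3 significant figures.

40.2 m

Phase 1 (accelerating): v₀ = 0 m/s, a = 2.1 m/s².
v = v₀ + at → t = (7.5 − 0) / 2.1 = 3.57 s
v² = v₀² + 2aΔx → Δx = (7.5² − 0²)/(2·2.1) = 13.4 m

Phase 2 (constant speed): v₀ = 7.50 m/s, a = 0 m/s².
Constant speed: t = d/v = 57/7.50 = 7.60 s

Phase 3 (decelerating): v₀ = 7.50 m/s, a = -0.7 m/s².
v = v₀ + at → t = (0 − 7.50) / -0.7 = 10.7 s
v² = v₀² + 2aΔx → Δx = (0² − 7.50²)/(2·-0.7) = 40.2 m
Distance in phase 3 = 40.2 m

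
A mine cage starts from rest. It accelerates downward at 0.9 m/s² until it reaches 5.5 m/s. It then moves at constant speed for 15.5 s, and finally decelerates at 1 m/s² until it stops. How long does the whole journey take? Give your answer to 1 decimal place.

27.1 s

Phase 1 (accelerating): v₀ = 0 m/s, a = 0.9 m/s².
v = v₀ + at → t = (5.5 − 0) / 0.9 = 6.11 s
v² = v₀² + 2aΔx → Δx = (5.5² − 0²)/(2·0.9) = 16.8 m

Phase 2 (constant speed): v₀ = 5.50 m/s, a = 0 m/s².
v = v₀ + at = 5.50 + (0)(15.5) = 5.50 m/s
Δx = v₀t + ½at² = 5.50·15.5 + 0.5·0·15.5² = 85.2 m

Phase 3 (decelerating): v₀ = 5.50 m/s, a = -1 m/s².
v = v₀ + at → t = (0 − 5.50) / -1 = 5.50 s
v² = v₀² + 2aΔx → Δx = (0² − 5.50²)/(2·-1) = 15.1 m
Total time = 6.11 + 15.5 + 5.50 = 27.1 s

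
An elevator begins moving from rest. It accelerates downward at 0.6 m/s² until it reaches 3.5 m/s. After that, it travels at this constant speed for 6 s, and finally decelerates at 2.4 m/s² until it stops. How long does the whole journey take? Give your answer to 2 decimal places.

13.29 s

Phase 1 (accelerating): v₀ = 0 m/s, a = 0.6 m/s².
v = v₀ + at → t = (3.5 − 0) / 0.6 = 5.83 s
v² = v₀² + 2aΔx → Δx = (3.5² − 0²)/(2·0.6) = 10.2 m

Phase 2 (constant speed): v₀ = 3.50 m/s, a = 0 m/s².
v = v₀ + at = 3.50 + (0)(6) = 3.50 m/s
Δx = v₀t + ½at² = 3.50·6 + 0.5·0·6² = 21.0 m

Phase 3 (decelerating): v₀ = 3.50 m/s, a = -2.4 m/s².
v = v₀ + at → t = (0 − 3.50) / -2.4 = 1.46 s
v² = v₀² + 2aΔx → Δx = (0² − 3.50²)/(2·-2.4) = 2.55 m
Total time = 5.83 + 6.00 + 1.46 = 13.3 s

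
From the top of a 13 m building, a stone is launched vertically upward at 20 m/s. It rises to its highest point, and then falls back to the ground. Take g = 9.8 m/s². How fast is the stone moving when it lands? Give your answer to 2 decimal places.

Phase 1 (rising): v₀ = 20.0 m/s, a = -9.8 m/s².
v = v₀ + at → t = (0 − 20.0) / -9.8 = 2.04 s
v² = v₀² + 2aΔx → Δx = (0² − 20.0²)/(2·-9.8) = 20.4 m

Phase 2 (falling): v₀ = 0 m/s, a = -9.8 m/s².
Falls 33.4 m from rest: t = √(2·33.4/9.8) = 2.61 s; v = g·t = 25.6 m/s.
Final speed = 25.6 m/s

25.59 m/s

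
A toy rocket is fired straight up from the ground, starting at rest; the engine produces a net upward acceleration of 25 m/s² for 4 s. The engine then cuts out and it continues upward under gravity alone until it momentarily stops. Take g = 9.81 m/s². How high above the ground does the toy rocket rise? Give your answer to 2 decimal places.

709.68 m

Phase 1 (powered ascent): v₀ = 0 m/s, a = 25 m/s².
v = v₀ + at = 0 + (25)(4) = 100 m/s
Δx = v₀t + ½at² = 0·4 + 0.5·25·4² = 200 m

Phase 2 (coasting upward): v₀ = 100 m/s, a = -9.81 m/s².
v = v₀ + at → t = (0 − 100) / -9.81 = 10.2 s
v² = v₀² + 2aΔx → Δx = (0² − 100²)/(2·-9.81) = 510 m
Maximum height = 200 + 510 = 710 m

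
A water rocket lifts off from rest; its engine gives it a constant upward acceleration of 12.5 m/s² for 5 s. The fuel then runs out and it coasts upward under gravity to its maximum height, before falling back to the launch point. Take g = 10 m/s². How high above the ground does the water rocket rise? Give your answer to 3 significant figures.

Phase 1 (powered ascent): v₀ = 0 m/s, a = 12.5 m/s².
v = v₀ + at = 0 + (12.5)(5) = 62.5 m/s
Δx = v₀t + ½at² = 0·5 + 0.5·12.5·5² = 156 m

Phase 2 (coasting upward): v₀ = 62.5 m/s, a = -10 m/s².
v = v₀ + at → t = (0 − 62.5) / -10 = 6.25 s
v² = v₀² + 2aΔx → Δx = (0² − 62.5²)/(2·-10) = 195 m
Maximum height = 156 + 195 = 352 m

352 m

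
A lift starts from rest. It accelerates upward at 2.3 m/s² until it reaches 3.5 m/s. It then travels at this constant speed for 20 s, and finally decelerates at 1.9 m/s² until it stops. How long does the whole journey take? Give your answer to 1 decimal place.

23.4 s

Phase 1 (accelerating): v₀ = 0 m/s, a = 2.3 m/s².
v = v₀ + at → t = (3.5 − 0) / 2.3 = 1.52 s
v² = v₀² + 2aΔx → Δx = (3.5² − 0²)/(2·2.3) = 2.66 m

Phase 2 (constant speed): v₀ = 3.50 m/s, a = 0 m/s².
v = v₀ + at = 3.50 + (0)(20) = 3.50 m/s
Δx = v₀t + ½at² = 3.50·20 + 0.5·0·20² = 70.0 m

Phase 3 (decelerating): v₀ = 3.50 m/s, a = -1.9 m/s².
v = v₀ + at → t = (0 − 3.50) / -1.9 = 1.84 s
v² = v₀² + 2aΔx → Δx = (0² − 3.50²)/(2·-1.9) = 3.22 m
Total time = 1.52 + 20.0 + 1.84 = 23.4 s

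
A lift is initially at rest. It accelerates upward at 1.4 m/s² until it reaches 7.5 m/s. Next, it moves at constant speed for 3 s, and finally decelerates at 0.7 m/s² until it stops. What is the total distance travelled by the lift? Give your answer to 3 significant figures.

82.8 m

Phase 1 (accelerating): v₀ = 0 m/s, a = 1.4 m/s².
v = v₀ + at → t = (7.5 − 0) / 1.4 = 5.36 s
v² = v₀² + 2aΔx → Δx = (7.5² − 0²)/(2·1.4) = 20.1 m

Phase 2 (constant speed): v₀ = 7.50 m/s, a = 0 m/s².
v = v₀ + at = 7.50 + (0)(3) = 7.50 m/s
Δx = v₀t + ½at² = 7.50·3 + 0.5·0·3² = 22.5 m

Phase 3 (decelerating): v₀ = 7.50 m/s, a = -0.7 m/s².
v = v₀ + at → t = (0 − 7.50) / -0.7 = 10.7 s
v² = v₀² + 2aΔx → Δx = (0² − 7.50²)/(2·-0.7) = 40.2 m
Total distance = 20.1 + 22.5 + 40.2 = 82.8 m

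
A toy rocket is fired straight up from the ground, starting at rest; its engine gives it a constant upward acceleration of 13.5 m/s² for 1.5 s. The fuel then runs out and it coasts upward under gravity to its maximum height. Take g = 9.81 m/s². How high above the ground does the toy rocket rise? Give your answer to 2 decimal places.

Phase 1 (powered ascent): v₀ = 0 m/s, a = 13.5 m/s².
v = v₀ + at = 0 + (13.5)(1.5) = 20.2 m/s
Δx = v₀t + ½at² = 0·1.5 + 0.5·13.5·1.5² = 15.2 m

Phase 2 (coasting upward): v₀ = 20.2 m/s, a = -9.81 m/s².
v = v₀ + at → t = (0 − 20.2) / -9.81 = 2.06 s
v² = v₀² + 2aΔx → Δx = (0² − 20.2²)/(2·-9.81) = 20.9 m
Maximum height = 15.2 + 20.9 = 36.1 m

36.09 m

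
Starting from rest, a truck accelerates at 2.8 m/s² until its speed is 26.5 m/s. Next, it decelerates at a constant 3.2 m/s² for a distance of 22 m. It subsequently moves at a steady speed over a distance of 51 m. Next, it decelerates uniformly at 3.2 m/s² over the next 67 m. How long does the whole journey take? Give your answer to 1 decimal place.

Phase 1 (accelerating): v₀ = 0 m/s, a = 2.8 m/s².
v = v₀ + at → t = (26.5 − 0) / 2.8 = 9.46 s
v² = v₀² + 2aΔx → Δx = (26.5² − 0²)/(2·2.8) = 125 m

Phase 2 (decelerating): v₀ = 26.5 m/s, a = -3.2 m/s².
v² = v₀² + 2aΔx = 26.5² + 2·-3.2·22 = 561 → v = 23.7 m/s
t = (v − v₀)/a = (23.7 − 26.5)/-3.2 = 0.877 s

Phase 3 (constant speed): v₀ = 23.7 m/s, a = 0 m/s².
Constant speed: t = d/v = 51/23.7 = 2.15 s

Phase 4 (decelerating): v₀ = 23.7 m/s, a = -3.2 m/s².
v² = v₀² + 2aΔx = 23.7² + 2·-3.2·67 = 133 → v = 11.5 m/s
t = (v − v₀)/a = (11.5 − 23.7)/-3.2 = 3.81 s
Total time = 9.46 + 0.877 + 2.15 + 3.81 = 16.3 s

16.3 s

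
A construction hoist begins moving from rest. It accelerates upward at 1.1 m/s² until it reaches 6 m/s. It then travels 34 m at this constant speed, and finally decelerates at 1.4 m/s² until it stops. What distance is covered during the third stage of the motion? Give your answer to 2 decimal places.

12.86 m

Phase 1 (accelerating): v₀ = 0 m/s, a = 1.1 m/s².
v = v₀ + at → t = (6 − 0) / 1.1 = 5.45 s
v² = v₀² + 2aΔx → Δx = (6² − 0²)/(2·1.1) = 16.4 m

Phase 2 (constant speed): v₀ = 6.00 m/s, a = 0 m/s².
Constant speed: t = d/v = 34/6.00 = 5.67 s

Phase 3 (decelerating): v₀ = 6.00 m/s, a = -1.4 m/s².
v = v₀ + at → t = (0 − 6.00) / -1.4 = 4.29 s
v² = v₀² + 2aΔx → Δx = (0² − 6.00²)/(2·-1.4) = 12.9 m
Distance in phase 3 = 12.9 m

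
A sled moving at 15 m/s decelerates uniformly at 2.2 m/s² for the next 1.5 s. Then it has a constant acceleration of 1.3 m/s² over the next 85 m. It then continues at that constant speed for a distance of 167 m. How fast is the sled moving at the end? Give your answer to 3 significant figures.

Phase 1 (decelerating): v₀ = 15.0 m/s, a = -2.2 m/s².
v = v₀ + at = 15.0 + (-2.2)(1.5) = 11.7 m/s
Δx = v₀t + ½at² = 15.0·1.5 + 0.5·-2.2·1.5² = 20.0 m

Phase 2 (accelerating): v₀ = 11.7 m/s, a = 1.3 m/s².
v² = v₀² + 2aΔx = 11.7² + 2·1.3·85 = 358 → v = 18.9 m/s
t = (v − v₀)/a = (18.9 − 11.7)/1.3 = 5.55 s

Phase 3 (constant speed): v₀ = 18.9 m/s, a = 0 m/s².
Constant speed: t = d/v = 167/18.9 = 8.83 s
Final speed = 18.9 m/s

18.9 m/s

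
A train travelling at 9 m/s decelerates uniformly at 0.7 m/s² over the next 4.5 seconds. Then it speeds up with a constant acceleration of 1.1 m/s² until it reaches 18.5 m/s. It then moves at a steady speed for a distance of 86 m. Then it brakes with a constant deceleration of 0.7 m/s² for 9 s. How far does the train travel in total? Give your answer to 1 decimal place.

397.6 m

Phase 1 (decelerating): v₀ = 9.00 m/s, a = -0.7 m/s².
v = v₀ + at = 9.00 + (-0.7)(4.5) = 5.85 m/s
Δx = v₀t + ½at² = 9.00·4.5 + 0.5·-0.7·4.5² = 33.4 m

Phase 2 (accelerating): v₀ = 5.85 m/s, a = 1.1 m/s².
v = v₀ + at → t = (18.5 − 5.85) / 1.1 = 11.5 s
v² = v₀² + 2aΔx → Δx = (18.5² − 5.85²)/(2·1.1) = 140 m

Phase 3 (constant speed): v₀ = 18.5 m/s, a = 0 m/s².
Constant speed: t = d/v = 86/18.5 = 4.65 s

Phase 4 (decelerating): v₀ = 18.5 m/s, a = -0.7 m/s².
v = v₀ + at = 18.5 + (-0.7)(9) = 12.2 m/s
Δx = v₀t + ½at² = 18.5·9 + 0.5·-0.7·9² = 138 m
Total distance = 33.4 + 140 + 86.0 + 138 = 398 m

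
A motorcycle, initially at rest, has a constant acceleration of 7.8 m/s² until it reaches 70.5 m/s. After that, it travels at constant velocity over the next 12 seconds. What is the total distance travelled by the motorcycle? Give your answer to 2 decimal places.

1164.61 m

Phase 1 (accelerating): v₀ = 0 m/s, a = 7.8 m/s².
v = v₀ + at → t = (70.5 − 0) / 7.8 = 9.04 s
v² = v₀² + 2aΔx → Δx = (70.5² − 0²)/(2·7.8) = 319 m

Phase 2 (constant speed): v₀ = 70.5 m/s, a = 0 m/s².
v = v₀ + at = 70.5 + (0)(12) = 70.5 m/s
Δx = v₀t + ½at² = 70.5·12 + 0.5·0·12² = 846 m
Total distance = 319 + 846 = 1160 m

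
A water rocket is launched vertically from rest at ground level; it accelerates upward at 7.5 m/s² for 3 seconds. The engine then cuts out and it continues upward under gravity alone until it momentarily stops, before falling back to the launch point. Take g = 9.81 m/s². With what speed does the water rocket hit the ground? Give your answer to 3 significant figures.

Phase 1 (powered ascent): v₀ = 0 m/s, a = 7.5 m/s².
v = v₀ + at = 0 + (7.5)(3) = 22.5 m/s
Δx = v₀t + ½at² = 0·3 + 0.5·7.5·3² = 33.8 m

Phase 2 (coasting upward): v₀ = 22.5 m/s, a = -9.81 m/s².
v = v₀ + at → t = (0 − 22.5) / -9.81 = 2.29 s
v² = v₀² + 2aΔx → Δx = (0² − 22.5²)/(2·-9.81) = 25.8 m

Phase 3 (free fall): v₀ = 0 m/s, a = -9.81 m/s².
Falls 59.6 m from rest: t = √(2·59.6/9.81) = 3.48 s; v = g·t = 34.2 m/s.
Impact speed = 34.2 m/s

34.2 m/s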